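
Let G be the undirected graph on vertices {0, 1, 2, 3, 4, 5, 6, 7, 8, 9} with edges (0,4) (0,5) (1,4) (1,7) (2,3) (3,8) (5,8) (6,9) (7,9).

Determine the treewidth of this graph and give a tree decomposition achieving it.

Treewidth 1.
One optimal decomposition is:
Bags: B1 = {6, 9}  B2 = {7, 9}  B3 = {1, 7}  B4 = {1, 4}  B5 = {0, 4}  B6 = {0, 5}  B7 = {5, 8}  B8 = {3, 8}  B9 = {2, 3}
Tree: B1–B2, B2–B3, B3–B4, B4–B5, B5–B6, B6–B7, B7–B8, B8–B9

The largest bag has 2 vertices, giving width 1; this decomposition certifies tw(G) ≤ 1. Since G has at least one edge (e.g. 6–9), it is not an edgeless graph, so tw(G) ≥ 1. Therefore the treewidth is 1.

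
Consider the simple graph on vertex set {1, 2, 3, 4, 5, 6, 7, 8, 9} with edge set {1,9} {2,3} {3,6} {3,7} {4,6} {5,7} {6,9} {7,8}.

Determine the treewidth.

1

A width-1 tree decomposition is:
Bags: B1 = {3, 7}  B2 = {5, 7}  B3 = {3, 6}  B4 = {6, 9}  B5 = {7, 8}  B6 = {4, 6}  B7 = {2, 3}  B8 = {1, 9}
Tree: B1–B2, B1–B3, B3–B4, B2–B5, B4–B6, B1–B7, B4–B8
Each bag holds 2 vertices, so the decomposition has width 1, which upper-bounds the treewidth. Since G has at least one edge (e.g. 3–7), it is not an edgeless graph, so tw(G) ≥ 1. The upper and lower bounds meet at 1, so that is the treewidth.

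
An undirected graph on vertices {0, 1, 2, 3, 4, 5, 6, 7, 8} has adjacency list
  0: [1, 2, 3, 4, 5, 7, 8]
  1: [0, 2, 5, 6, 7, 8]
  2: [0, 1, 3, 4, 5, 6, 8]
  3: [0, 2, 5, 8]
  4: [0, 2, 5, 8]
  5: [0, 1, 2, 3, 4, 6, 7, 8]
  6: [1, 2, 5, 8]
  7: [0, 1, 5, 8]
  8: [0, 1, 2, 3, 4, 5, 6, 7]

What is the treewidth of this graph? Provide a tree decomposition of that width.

Treewidth 4.
Bags: B1 = {0, 1, 2, 5, 8}  B2 = {0, 2, 3, 5, 8}  B3 = {1, 2, 5, 6, 8}  B4 = {0, 1, 5, 7, 8}  B5 = {0, 2, 4, 5, 8}
Tree: B1–B2, B1–B3, B1–B4, B2–B5

The largest bag has 5 vertices, giving width 4; this decomposition certifies tw(G) ≤ 4. For the lower bound, the 5 vertices {0, 1, 2, 5, 8} are pairwise adjacent, and any tree decomposition puts a clique entirely inside one bag — forcing width ≥ 4. The upper and lower bounds meet at 4, so that is the treewidth.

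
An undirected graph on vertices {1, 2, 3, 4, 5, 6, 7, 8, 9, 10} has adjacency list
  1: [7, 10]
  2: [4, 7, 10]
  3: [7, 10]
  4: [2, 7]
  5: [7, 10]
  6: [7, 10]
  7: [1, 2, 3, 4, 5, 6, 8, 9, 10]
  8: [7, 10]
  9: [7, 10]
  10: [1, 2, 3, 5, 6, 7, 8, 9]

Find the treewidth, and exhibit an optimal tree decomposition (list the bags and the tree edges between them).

Each bag holds 3 vertices, so the decomposition has width 2, which upper-bounds the treewidth. For the lower bound, the 3 vertices {1, 7, 10} are pairwise adjacent, and any tree decomposition puts a clique entirely inside one bag — forcing width ≥ 2. Therefore the treewidth is 2.

Treewidth 2.
One optimal decomposition is:
Bags: B1 = {1, 7, 10}  B2 = {3, 7, 10}  B3 = {2, 7, 10}  B4 = {2, 4, 7}  B5 = {5, 7, 10}  B6 = {6, 7, 10}  B7 = {7, 9, 10}  B8 = {7, 8, 10}
Tree: B1–B2, B2–B3, B3–B4, B3–B5, B5–B6, B6–B7, B2–B8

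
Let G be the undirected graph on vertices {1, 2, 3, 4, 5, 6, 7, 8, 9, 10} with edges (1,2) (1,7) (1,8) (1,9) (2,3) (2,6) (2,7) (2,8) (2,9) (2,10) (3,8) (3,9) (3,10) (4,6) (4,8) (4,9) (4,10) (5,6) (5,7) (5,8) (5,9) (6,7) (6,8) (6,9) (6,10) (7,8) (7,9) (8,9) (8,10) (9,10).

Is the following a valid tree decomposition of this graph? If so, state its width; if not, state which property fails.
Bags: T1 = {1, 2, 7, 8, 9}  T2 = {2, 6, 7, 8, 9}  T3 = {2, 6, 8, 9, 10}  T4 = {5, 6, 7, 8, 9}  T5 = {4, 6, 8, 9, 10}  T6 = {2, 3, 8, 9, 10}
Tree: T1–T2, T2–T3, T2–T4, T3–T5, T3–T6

Every vertex of G appears in some bag (union = {1, 2, 3, 4, 5, 6, 7, 8, 9, 10}); every edge is covered by a bag; and for each vertex v the set of bags containing v is connected in the bag tree. The decomposition is therefore valid. The largest bag has 5 vertices, so the width is 4.

Yes; width 4.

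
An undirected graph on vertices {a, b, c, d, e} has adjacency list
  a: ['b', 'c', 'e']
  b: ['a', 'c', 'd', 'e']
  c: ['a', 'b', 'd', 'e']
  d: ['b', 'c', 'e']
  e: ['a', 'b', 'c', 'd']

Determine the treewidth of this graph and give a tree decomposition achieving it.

The largest bag has 4 vertices, giving width 3; this decomposition certifies tw(G) ≤ 3. On the other hand G contains the 4-clique {b, c, d, e}. A clique must lie in a single bag of any decomposition, so no decomposition can have width below 3. The upper and lower bounds meet at 3, so that is the treewidth.

Treewidth 3.
Bags: B1 = {b, c, d, e}  B2 = {a, b, c, e}
Tree: B1–B2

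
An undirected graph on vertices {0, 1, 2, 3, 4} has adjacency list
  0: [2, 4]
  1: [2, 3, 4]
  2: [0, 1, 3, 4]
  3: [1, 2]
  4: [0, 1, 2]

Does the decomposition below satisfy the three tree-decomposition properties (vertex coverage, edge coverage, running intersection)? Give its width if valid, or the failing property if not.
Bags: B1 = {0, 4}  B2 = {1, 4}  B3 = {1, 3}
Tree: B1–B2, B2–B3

No — vertex 2 appears in no bag.

A tree decomposition must satisfy three properties: every vertex lies in some bag; for every edge, both endpoints lie together in some bag; and for every vertex, the bags containing it form a connected subtree. Here vertex 2 appears in no bag, so the decomposition is invalid.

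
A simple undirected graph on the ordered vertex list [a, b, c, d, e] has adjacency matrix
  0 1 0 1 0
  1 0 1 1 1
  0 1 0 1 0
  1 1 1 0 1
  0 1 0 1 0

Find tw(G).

A width-2 tree decomposition is:
Bags: B1 = {a, b, d}  B2 = {b, d, e}  B3 = {b, c, d}
Tree: B1–B2, B2–B3
Every bag has size at most 3, so the width is 3 − 1 = 2 and tw(G) ≤ 2. On the other hand G contains the 3-clique {b, d, e}. A clique must lie in a single bag of any decomposition, so no decomposition can have width below 2. The upper and lower bounds meet at 2, so that is the treewidth.

2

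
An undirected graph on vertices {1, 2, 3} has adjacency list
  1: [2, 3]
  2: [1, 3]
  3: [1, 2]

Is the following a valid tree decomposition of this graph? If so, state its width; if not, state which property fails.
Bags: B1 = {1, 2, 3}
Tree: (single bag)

Yes; width 2.

Checking the three conditions: (i) the bags cover all of {1, 2, 3}; (ii) for each edge, some bag contains both endpoints; (iii) the bags containing any fixed vertex form a subtree. All hold, so the decomposition is valid with width 3 − 1 = 2.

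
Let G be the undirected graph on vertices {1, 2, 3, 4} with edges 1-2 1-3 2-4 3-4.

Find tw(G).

A width-2 tree decomposition is:
Bags: B1 = {1, 3, 4}  B2 = {1, 2, 4}
Tree: B1–B2
Each bag holds 3 vertices, so the decomposition has width 2, which upper-bounds the treewidth. For the lower bound, G contains the cycle 4–3–1–2–4, so G is not a forest; only forests have treewidth ≤ 1, hence tw(G) ≥ 2. Combining the bounds, tw(G) = 2.

2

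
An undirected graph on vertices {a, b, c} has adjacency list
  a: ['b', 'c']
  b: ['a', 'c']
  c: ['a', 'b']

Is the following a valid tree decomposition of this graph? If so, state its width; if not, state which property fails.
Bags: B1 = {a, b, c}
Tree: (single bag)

Checking the three conditions: (i) the bags cover all of {a, b, c}; (ii) for each edge, some bag contains both endpoints; (iii) the bags containing any fixed vertex form a subtree. All hold, so the decomposition is valid with width 3 − 1 = 2.

Yes; width 2.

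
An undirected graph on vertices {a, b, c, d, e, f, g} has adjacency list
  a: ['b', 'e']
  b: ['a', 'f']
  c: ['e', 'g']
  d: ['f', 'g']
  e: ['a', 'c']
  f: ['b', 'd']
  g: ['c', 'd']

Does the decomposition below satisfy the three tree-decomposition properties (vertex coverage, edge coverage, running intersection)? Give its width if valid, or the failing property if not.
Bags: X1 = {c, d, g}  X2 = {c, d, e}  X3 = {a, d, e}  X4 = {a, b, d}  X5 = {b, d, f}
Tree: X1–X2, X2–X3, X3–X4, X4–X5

Vertex coverage: the bags together contain {a, b, c, d, e, f, g}, the full vertex set. Edge coverage: each edge of G has both endpoints in at least one bag. Running intersection: for every vertex, the bags containing it form a connected subtree. All three properties hold, so this is a valid tree decomposition of width max|bag| − 1 = 2, and hence tw(G) ≤ 2.

Yes; width 2.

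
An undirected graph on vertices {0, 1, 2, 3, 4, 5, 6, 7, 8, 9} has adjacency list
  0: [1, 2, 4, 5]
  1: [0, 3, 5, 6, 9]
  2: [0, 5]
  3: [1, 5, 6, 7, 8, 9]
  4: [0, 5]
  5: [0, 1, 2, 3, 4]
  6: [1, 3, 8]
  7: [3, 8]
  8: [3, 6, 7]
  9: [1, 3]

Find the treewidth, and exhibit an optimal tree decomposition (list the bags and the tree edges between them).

Each bag holds 3 vertices, so the decomposition has width 2, which upper-bounds the treewidth. On the other hand G contains the 3-clique {0, 1, 5}. A clique must lie in a single bag of any decomposition, so no decomposition can have width below 2. The upper and lower bounds meet at 2, so that is the treewidth.

Treewidth 2.
Bags: B1 = {3, 6, 8}  B2 = {1, 3, 6}  B3 = {1, 3, 5}  B4 = {0, 1, 5}  B5 = {0, 2, 5}  B6 = {3, 7, 8}  B7 = {1, 3, 9}  B8 = {0, 4, 5}
Tree: B1–B2, B2–B3, B3–B4, B4–B5, B1–B6, B3–B7, B5–B8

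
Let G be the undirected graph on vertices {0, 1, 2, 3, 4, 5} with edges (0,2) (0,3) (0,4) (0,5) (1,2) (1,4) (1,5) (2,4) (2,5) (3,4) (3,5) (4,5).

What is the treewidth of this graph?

3

A width-3 tree decomposition is:
Bags: B1 = {0, 3, 4, 5}  B2 = {0, 2, 4, 5}  B3 = {1, 2, 4, 5}
Tree: B1–B2, B2–B3
Each bag holds 4 vertices, so the decomposition has width 3, which upper-bounds the treewidth. Conversely, {0, 2, 4, 5} is a clique of size 4, and the vertices of any clique must share a bag in every tree decomposition; so some bag has ≥ 4 vertices and tw(G) ≥ 3. The upper and lower bounds meet at 3, so that is the treewidth.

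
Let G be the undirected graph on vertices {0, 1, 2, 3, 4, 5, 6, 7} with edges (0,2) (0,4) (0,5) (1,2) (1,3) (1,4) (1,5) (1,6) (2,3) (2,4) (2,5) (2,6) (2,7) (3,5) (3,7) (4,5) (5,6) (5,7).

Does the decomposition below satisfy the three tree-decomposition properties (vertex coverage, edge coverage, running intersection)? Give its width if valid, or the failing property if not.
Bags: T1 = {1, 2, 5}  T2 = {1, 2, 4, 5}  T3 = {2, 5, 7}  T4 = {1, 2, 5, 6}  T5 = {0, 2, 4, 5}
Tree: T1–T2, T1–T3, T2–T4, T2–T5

No — vertex 3 appears in no bag.

A tree decomposition must satisfy three properties: every vertex lies in some bag; for every edge, both endpoints lie together in some bag; and for every vertex, the bags containing it form a connected subtree. Here vertex 3 appears in no bag, so the decomposition is invalid.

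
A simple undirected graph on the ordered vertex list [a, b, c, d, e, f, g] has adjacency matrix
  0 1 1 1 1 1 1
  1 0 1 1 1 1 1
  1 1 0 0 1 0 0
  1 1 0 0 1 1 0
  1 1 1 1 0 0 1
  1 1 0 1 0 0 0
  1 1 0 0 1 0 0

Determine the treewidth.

3

A width-3 tree decomposition is:
Bags: B1 = {a, b, d, e}  B2 = {a, b, c, e}  B3 = {a, b, e, g}  B4 = {a, b, d, f}
Tree: B1–B2, B2–B3, B1–B4
The largest bag has 4 vertices, giving width 3; this decomposition certifies tw(G) ≤ 3. Conversely, {a, b, d, e} is a clique of size 4, and the vertices of any clique must share a bag in every tree decomposition; so some bag has ≥ 4 vertices and tw(G) ≥ 3. Combining the bounds, tw(G) = 3.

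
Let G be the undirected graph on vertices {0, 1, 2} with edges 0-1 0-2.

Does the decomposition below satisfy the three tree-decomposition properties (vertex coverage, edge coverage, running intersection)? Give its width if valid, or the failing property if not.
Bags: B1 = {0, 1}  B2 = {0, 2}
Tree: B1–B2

Yes; width 1.

Checking the three conditions: (i) the bags cover all of {0, 1, 2}; (ii) for each edge, some bag contains both endpoints; (iii) the bags containing any fixed vertex form a subtree. All hold, so the decomposition is valid with width 2 − 1 = 1.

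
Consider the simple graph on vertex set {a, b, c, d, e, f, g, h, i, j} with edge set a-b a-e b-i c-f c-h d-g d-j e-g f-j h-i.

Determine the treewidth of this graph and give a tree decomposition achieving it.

Each bag holds 3 vertices, so the decomposition has width 2, which upper-bounds the treewidth. The edges f–c–h–i–b–a–e–g–d–j–f form a cycle, so G is not a tree and its treewidth is at least 2. Combining the bounds, tw(G) = 2.

Treewidth 2.
One such decomposition:
Bags: B1 = {c, f, h}  B2 = {f, h, i}  B3 = {b, f, i}  B4 = {a, b, f}  B5 = {a, e, f}  B6 = {e, f, g}  B7 = {d, f, g}  B8 = {d, f, j}
Tree: B1–B2, B2–B3, B3–B4, B4–B5, B5–B6, B6–B7, B7–B8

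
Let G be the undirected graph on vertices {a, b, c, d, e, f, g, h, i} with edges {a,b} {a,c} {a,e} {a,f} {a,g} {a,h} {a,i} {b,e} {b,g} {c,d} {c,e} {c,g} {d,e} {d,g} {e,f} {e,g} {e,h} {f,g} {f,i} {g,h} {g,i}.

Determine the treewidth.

A width-3 tree decomposition is:
Bags: B1 = {a, c, e, g}  B2 = {a, e, g, h}  B3 = {a, e, f, g}  B4 = {a, b, e, g}  B5 = {a, f, g, i}  B6 = {c, d, e, g}
Tree: B1–B2, B2–B3, B3–B4, B3–B5, B1–B6
The largest bag has 4 vertices, giving width 3; this decomposition certifies tw(G) ≤ 3. On the other hand G contains the 4-clique {c, d, e, g}. A clique must lie in a single bag of any decomposition, so no decomposition can have width below 3. Therefore the treewidth is 3.

3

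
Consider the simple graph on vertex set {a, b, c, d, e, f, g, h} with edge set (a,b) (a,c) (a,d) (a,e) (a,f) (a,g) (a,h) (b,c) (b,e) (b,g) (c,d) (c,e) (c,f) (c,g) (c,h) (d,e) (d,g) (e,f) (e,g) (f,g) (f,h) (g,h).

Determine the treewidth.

A width-4 tree decomposition is:
Bags: B1 = {a, b, c, e, g}  B2 = {a, c, d, e, g}  B3 = {a, c, e, f, g}  B4 = {a, c, f, g, h}
Tree: B1–B2, B1–B3, B3–B4
Every bag has size at most 5, so the width is 5 − 1 = 4 and tw(G) ≤ 4. On the other hand G contains the 5-clique {a, c, d, e, g}. A clique must lie in a single bag of any decomposition, so no decomposition can have width below 4. The upper and lower bounds meet at 4, so that is the treewidth.

4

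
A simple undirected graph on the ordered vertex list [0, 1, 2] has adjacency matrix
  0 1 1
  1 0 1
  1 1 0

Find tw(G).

A width-2 tree decomposition is:
Bags: B1 = {0, 1, 2}
Tree: (single bag)
With just one bag of size 3, the width is 3 − 1 = 2, so tw(G) ≤ 2. Conversely, {0, 1, 2} is a clique of size 3, and the vertices of any clique must share a bag in every tree decomposition; so some bag has ≥ 3 vertices and tw(G) ≥ 2. The upper and lower bounds meet at 2, so that is the treewidth.

2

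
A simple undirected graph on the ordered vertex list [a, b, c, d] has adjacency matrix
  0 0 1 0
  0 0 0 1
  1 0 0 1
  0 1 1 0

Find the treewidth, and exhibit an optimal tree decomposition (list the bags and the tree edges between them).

Treewidth 1.
One optimal decomposition is:
Bags: B1 = {b, d}  B2 = {c, d}  B3 = {a, c}
Tree: B1–B2, B2–B3

Each bag holds 2 vertices, so the decomposition has width 1, which upper-bounds the treewidth. G has an edge, so its treewidth is at least 1. The upper and lower bounds meet at 1, so that is the treewidth.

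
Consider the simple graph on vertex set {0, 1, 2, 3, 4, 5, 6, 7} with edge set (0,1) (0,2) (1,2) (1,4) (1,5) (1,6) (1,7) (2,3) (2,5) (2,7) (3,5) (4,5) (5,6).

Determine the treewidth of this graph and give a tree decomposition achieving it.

The largest bag has 3 vertices, giving width 2; this decomposition certifies tw(G) ≤ 2. On the other hand G contains the 3-clique {0, 1, 2}. A clique must lie in a single bag of any decomposition, so no decomposition can have width below 2. The upper and lower bounds meet at 2, so that is the treewidth.

Treewidth 2.
Bags: B1 = {0, 1, 2}  B2 = {1, 2, 5}  B3 = {1, 4, 5}  B4 = {2, 3, 5}  B5 = {1, 5, 6}  B6 = {1, 2, 7}
Tree: B1–B2, B2–B3, B2–B4, B2–B5, B2–B6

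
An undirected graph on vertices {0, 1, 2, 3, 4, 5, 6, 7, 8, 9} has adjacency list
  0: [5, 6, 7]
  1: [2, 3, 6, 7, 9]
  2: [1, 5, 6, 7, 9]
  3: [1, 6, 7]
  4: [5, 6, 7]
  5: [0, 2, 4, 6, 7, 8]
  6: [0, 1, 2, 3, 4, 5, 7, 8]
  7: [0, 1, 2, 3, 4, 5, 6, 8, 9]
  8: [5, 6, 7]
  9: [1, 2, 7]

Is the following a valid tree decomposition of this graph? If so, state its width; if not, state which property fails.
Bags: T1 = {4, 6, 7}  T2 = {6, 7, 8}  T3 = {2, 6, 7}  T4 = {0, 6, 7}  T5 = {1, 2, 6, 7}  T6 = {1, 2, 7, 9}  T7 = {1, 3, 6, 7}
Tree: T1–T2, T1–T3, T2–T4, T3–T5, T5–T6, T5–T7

No — vertex 5 appears in no bag.

A tree decomposition must satisfy three properties: every vertex lies in some bag; for every edge, both endpoints lie together in some bag; and for every vertex, the bags containing it form a connected subtree. Here vertex 5 appears in no bag, so the decomposition is invalid.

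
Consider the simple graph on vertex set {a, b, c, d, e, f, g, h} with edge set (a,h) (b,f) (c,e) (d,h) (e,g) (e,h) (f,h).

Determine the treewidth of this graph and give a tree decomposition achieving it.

Treewidth 1.
Bags: B1 = {a, h}  B2 = {d, h}  B3 = {e, h}  B4 = {c, e}  B5 = {f, h}  B6 = {b, f}  B7 = {e, g}
Tree: B1–B2, B2–B3, B3–B4, B3–B5, B5–B6, B3–B7

The largest bag has 2 vertices, giving width 1; this decomposition certifies tw(G) ≤ 1. Since G has at least one edge (e.g. h–a), it is not an edgeless graph, so tw(G) ≥ 1. Combining the bounds, tw(G) = 1.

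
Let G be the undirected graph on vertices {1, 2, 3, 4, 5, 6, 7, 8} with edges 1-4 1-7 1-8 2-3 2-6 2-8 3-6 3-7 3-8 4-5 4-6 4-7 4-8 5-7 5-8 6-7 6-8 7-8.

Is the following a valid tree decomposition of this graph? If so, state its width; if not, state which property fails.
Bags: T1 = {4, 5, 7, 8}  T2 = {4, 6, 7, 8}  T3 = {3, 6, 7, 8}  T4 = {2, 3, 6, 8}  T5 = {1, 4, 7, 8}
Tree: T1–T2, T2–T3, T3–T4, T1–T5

Yes; width 3.

Checking the three conditions: (i) the bags cover all of {1, 2, 3, 4, 5, 6, 7, 8}; (ii) for each edge, some bag contains both endpoints; (iii) the bags containing any fixed vertex form a subtree. All hold, so the decomposition is valid with width 4 − 1 = 3.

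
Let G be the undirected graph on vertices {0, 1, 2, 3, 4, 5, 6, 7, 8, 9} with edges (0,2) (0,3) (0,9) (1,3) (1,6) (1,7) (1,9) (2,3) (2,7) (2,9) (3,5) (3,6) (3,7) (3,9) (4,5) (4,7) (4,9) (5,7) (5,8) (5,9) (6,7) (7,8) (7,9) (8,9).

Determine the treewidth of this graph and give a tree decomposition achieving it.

Treewidth 3.
One such decomposition:
Bags: B1 = {0, 2, 3, 9}  B2 = {2, 3, 7, 9}  B3 = {1, 3, 7, 9}  B4 = {1, 3, 6, 7}  B5 = {3, 5, 7, 9}  B6 = {4, 5, 7, 9}  B7 = {5, 7, 8, 9}
Tree: B1–B2, B2–B3, B3–B4, B3–B5, B5–B6, B5–B7

Every bag has size at most 4, so the width is 4 − 1 = 3 and tw(G) ≤ 3. For the lower bound, the 4 vertices {0, 2, 3, 9} are pairwise adjacent, and any tree decomposition puts a clique entirely inside one bag — forcing width ≥ 3. The upper and lower bounds meet at 3, so that is the treewidth.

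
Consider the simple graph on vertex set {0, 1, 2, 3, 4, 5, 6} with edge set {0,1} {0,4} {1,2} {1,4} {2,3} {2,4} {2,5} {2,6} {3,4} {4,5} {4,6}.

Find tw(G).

A width-2 tree decomposition is:
Bags: B1 = {2, 3, 4}  B2 = {1, 2, 4}  B3 = {2, 4, 6}  B4 = {0, 1, 4}  B5 = {2, 4, 5}
Tree: B1–B2, B2–B3, B2–B4, B1–B5
The largest bag has 3 vertices, giving width 2; this decomposition certifies tw(G) ≤ 2. Conversely, {0, 1, 4} is a clique of size 3, and the vertices of any clique must share a bag in every tree decomposition; so some bag has ≥ 3 vertices and tw(G) ≥ 2. Therefore the treewidth is 2.

2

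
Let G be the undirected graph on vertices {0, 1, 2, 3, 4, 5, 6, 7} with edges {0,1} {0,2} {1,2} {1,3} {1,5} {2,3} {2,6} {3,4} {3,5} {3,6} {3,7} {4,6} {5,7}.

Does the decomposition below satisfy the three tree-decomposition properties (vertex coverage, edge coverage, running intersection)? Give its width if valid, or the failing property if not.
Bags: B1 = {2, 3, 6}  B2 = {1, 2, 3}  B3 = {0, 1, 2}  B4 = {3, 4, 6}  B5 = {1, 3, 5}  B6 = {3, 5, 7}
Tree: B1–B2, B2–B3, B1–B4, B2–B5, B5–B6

Vertex coverage: the bags together contain {0, 1, 2, 3, 4, 5, 6, 7}, the full vertex set. Edge coverage: each edge of G has both endpoints in at least one bag. Running intersection: for every vertex, the bags containing it form a connected subtree. All three properties hold, so this is a valid tree decomposition of width max|bag| − 1 = 2, and hence tw(G) ≤ 2.

Yes; width 2.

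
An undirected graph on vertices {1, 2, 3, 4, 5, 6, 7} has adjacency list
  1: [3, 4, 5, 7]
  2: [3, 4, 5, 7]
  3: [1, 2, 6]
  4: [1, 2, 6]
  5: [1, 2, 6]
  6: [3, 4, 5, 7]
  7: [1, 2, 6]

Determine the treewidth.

A width-3 tree decomposition is:
Bags: B1 = {1, 2, 6, 7}  B2 = {1, 2, 4, 6}  B3 = {1, 2, 5, 6}  B4 = {1, 2, 3, 6}
Tree: B1–B2, B2–B3, B3–B4
Every bag has size at most 4, so the width is 4 − 1 = 3 and tw(G) ≤ 3. For the lower bound: the 4 vertex sets {1,7}, {4,6}, {2}, {5} are disjoint, each induces a connected subgraph, and every pair is joined by at least one edge of G. Contracting each set to a single vertex therefore yields K_{4} as a minor, and since treewidth is minor-monotone, tw(G) ≥ tw(K_{4}) = 3. The upper and lower bounds meet at 3, so that is the treewidth.

3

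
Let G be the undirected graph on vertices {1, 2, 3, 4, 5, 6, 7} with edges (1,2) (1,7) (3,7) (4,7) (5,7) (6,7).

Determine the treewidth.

1

A width-1 tree decomposition is:
Bags: B1 = {6, 7}  B2 = {5, 7}  B3 = {3, 7}  B4 = {1, 7}  B5 = {1, 2}  B6 = {4, 7}
Tree: B1–B2, B2–B3, B3–B4, B4–B5, B1–B6
The largest bag has 2 vertices, giving width 1; this decomposition certifies tw(G) ≤ 1. Since G has at least one edge (e.g. 6–7), it is not an edgeless graph, so tw(G) ≥ 1. Hence tw(G) = 1 exactly.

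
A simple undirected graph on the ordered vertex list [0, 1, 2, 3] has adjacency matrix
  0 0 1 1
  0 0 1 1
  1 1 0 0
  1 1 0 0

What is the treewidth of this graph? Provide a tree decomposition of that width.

The largest bag has 3 vertices, giving width 2; this decomposition certifies tw(G) ≤ 2. The edges 2–1–3–0–2 form a cycle, so G is not a tree and its treewidth is at least 2. Combining the bounds, tw(G) = 2.

Treewidth 2.
One such decomposition:
Bags: B1 = {1, 2, 3}  B2 = {0, 2, 3}
Tree: B1–B2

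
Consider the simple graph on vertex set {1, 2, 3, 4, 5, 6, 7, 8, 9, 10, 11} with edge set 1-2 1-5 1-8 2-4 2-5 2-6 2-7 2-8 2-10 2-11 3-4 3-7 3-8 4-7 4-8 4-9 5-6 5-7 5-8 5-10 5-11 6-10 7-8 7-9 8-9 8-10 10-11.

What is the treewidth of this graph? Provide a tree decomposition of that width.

Every bag has size at most 4, so the width is 4 − 1 = 3 and tw(G) ≤ 3. For the lower bound, the 4 vertices {4, 7, 8, 9} are pairwise adjacent, and any tree decomposition puts a clique entirely inside one bag — forcing width ≥ 3. Combining the bounds, tw(G) = 3.

Treewidth 3.
Bags: B1 = {2, 5, 7, 8}  B2 = {2, 5, 8, 10}  B3 = {2, 5, 6, 10}  B4 = {2, 5, 10, 11}  B5 = {2, 4, 7, 8}  B6 = {3, 4, 7, 8}  B7 = {1, 2, 5, 8}  B8 = {4, 7, 8, 9}
Tree: B1–B2, B2–B3, B3–B4, B1–B5, B5–B6, B2–B7, B5–B8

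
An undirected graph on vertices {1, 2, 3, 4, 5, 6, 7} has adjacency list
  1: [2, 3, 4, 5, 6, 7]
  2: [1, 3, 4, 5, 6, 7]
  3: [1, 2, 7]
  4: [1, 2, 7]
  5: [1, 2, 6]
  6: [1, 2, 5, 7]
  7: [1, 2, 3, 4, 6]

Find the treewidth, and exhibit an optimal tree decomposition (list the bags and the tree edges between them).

Every bag has size at most 4, so the width is 4 − 1 = 3 and tw(G) ≤ 3. Conversely, {1, 2, 5, 6} is a clique of size 4, and the vertices of any clique must share a bag in every tree decomposition; so some bag has ≥ 4 vertices and tw(G) ≥ 3. Combining the bounds, tw(G) = 3.

Treewidth 3.
One such decomposition:
Bags: B1 = {1, 2, 6, 7}  B2 = {1, 2, 5, 6}  B3 = {1, 2, 4, 7}  B4 = {1, 2, 3, 7}
Tree: B1–B2, B1–B3, B1–B4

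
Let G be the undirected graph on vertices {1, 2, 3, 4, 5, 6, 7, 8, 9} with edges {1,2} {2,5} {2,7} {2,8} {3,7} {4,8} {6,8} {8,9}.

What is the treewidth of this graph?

A width-1 tree decomposition is:
Bags: B1 = {2, 7}  B2 = {3, 7}  B3 = {2, 8}  B4 = {4, 8}  B5 = {8, 9}  B6 = {2, 5}  B7 = {6, 8}  B8 = {1, 2}
Tree: B1–B2, B1–B3, B3–B4, B3–B5, B1–B6, B3–B7, B6–B8
Each bag holds 2 vertices, so the decomposition has width 1, which upper-bounds the treewidth. Any graph with an edge has treewidth ≥ 1, and G has the edge 7–2. The upper and lower bounds meet at 1, so that is the treewidth.

1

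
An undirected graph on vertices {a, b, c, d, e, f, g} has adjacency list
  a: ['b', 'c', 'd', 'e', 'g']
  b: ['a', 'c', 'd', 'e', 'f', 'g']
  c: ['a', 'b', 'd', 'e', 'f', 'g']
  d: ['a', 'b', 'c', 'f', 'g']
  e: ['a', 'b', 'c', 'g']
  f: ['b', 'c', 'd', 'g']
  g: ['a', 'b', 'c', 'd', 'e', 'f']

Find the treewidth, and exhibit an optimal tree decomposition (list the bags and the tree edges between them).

Treewidth 4.
Bags: B1 = {a, b, c, d, g}  B2 = {a, b, c, e, g}  B3 = {b, c, d, f, g}
Tree: B1–B2, B1–B3

Every bag has size at most 5, so the width is 5 − 1 = 4 and tw(G) ≤ 4. For the lower bound, the 5 vertices {b, c, d, f, g} are pairwise adjacent, and any tree decomposition puts a clique entirely inside one bag — forcing width ≥ 4. Hence tw(G) = 4 exactly.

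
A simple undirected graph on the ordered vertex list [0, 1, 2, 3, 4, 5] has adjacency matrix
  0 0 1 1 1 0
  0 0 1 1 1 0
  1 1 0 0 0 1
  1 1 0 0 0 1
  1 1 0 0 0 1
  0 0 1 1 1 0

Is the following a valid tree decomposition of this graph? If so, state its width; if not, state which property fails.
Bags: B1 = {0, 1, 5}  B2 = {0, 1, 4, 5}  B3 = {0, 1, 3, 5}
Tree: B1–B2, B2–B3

A tree decomposition must satisfy three properties: every vertex lies in some bag; for every edge, both endpoints lie together in some bag; and for every vertex, the bags containing it form a connected subtree. Here vertex 2 appears in no bag, so the decomposition is invalid.

No — vertex 2 appears in no bag.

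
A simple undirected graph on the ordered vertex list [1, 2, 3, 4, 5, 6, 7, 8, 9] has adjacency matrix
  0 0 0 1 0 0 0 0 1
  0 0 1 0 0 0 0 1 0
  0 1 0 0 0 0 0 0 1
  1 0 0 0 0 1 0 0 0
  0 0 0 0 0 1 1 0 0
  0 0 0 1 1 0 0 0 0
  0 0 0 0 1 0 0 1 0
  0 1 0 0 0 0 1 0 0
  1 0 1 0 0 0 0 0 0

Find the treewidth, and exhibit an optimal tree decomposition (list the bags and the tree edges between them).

The largest bag has 3 vertices, giving width 2; this decomposition certifies tw(G) ≤ 2. The edges 6–4–1–9–3–2–8–7–5–6 form a cycle, so G is not a tree and its treewidth is at least 2. Hence tw(G) = 2 exactly.

Treewidth 2.
Bags: B1 = {1, 4, 6}  B2 = {1, 6, 9}  B3 = {3, 6, 9}  B4 = {2, 3, 6}  B5 = {2, 6, 8}  B6 = {6, 7, 8}  B7 = {5, 6, 7}
Tree: B1–B2, B2–B3, B3–B4, B4–B5, B5–B6, B6–B7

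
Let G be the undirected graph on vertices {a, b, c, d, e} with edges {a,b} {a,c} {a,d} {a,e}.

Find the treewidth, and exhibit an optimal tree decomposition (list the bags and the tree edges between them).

Each bag holds 2 vertices, so the decomposition has width 1, which upper-bounds the treewidth. Since G has at least one edge (e.g. a–e), it is not an edgeless graph, so tw(G) ≥ 1. The upper and lower bounds meet at 1, so that is the treewidth.

Treewidth 1.
One optimal decomposition is:
Bags: B1 = {a, e}  B2 = {a, b}  B3 = {a, c}  B4 = {a, d}
Tree: B1–B2, B1–B3, B2–B4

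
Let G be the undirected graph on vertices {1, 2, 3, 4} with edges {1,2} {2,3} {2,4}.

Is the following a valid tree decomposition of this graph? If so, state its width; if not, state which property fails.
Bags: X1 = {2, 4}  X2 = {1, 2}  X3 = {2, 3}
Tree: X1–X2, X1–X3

Every vertex of G appears in some bag (union = {1, 2, 3, 4}); every edge is covered by a bag; and for each vertex v the set of bags containing v is connected in the bag tree. The decomposition is therefore valid. The largest bag has 2 vertices, so the width is 1.

Yes; width 1.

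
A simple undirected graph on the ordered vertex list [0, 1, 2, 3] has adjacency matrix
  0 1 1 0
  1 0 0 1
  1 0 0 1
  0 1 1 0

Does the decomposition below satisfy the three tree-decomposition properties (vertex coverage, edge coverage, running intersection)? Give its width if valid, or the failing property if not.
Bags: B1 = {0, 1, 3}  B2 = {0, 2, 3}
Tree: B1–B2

Yes; width 2.

Vertex coverage: the bags together contain {0, 1, 2, 3}, the full vertex set. Edge coverage: each edge of G has both endpoints in at least one bag. Running intersection: for every vertex, the bags containing it form a connected subtree. All three properties hold, so this is a valid tree decomposition of width max|bag| − 1 = 2, and hence tw(G) ≤ 2.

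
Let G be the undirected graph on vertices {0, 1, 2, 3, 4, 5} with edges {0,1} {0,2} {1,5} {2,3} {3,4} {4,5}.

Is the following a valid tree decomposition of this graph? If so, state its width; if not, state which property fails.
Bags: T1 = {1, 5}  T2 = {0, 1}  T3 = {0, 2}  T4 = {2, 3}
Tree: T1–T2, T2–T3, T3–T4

No — vertex 4 appears in no bag.

A tree decomposition must satisfy three properties: every vertex lies in some bag; for every edge, both endpoints lie together in some bag; and for every vertex, the bags containing it form a connected subtree. Here vertex 4 appears in no bag, so the decomposition is invalid.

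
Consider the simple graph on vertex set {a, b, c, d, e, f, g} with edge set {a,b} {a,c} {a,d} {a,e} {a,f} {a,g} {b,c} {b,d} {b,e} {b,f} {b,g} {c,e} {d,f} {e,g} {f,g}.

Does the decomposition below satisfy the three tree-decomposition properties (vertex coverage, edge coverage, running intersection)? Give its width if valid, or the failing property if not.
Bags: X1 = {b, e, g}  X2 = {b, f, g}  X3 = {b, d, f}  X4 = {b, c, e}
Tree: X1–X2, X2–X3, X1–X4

A tree decomposition must satisfy three properties: every vertex lies in some bag; for every edge, both endpoints lie together in some bag; and for every vertex, the bags containing it form a connected subtree. Here vertex a appears in no bag, so the decomposition is invalid.

No — vertex a appears in no bag.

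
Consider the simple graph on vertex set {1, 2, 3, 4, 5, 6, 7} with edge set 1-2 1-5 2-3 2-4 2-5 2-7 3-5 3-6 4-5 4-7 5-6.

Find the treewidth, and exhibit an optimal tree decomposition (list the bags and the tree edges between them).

Treewidth 2.
Bags: B1 = {2, 3, 5}  B2 = {2, 4, 5}  B3 = {2, 4, 7}  B4 = {3, 5, 6}  B5 = {1, 2, 5}
Tree: B1–B2, B2–B3, B1–B4, B2–B5

The largest bag has 3 vertices, giving width 2; this decomposition certifies tw(G) ≤ 2. Conversely, {1, 2, 5} is a clique of size 3, and the vertices of any clique must share a bag in every tree decomposition; so some bag has ≥ 3 vertices and tw(G) ≥ 2. Therefore the treewidth is 2.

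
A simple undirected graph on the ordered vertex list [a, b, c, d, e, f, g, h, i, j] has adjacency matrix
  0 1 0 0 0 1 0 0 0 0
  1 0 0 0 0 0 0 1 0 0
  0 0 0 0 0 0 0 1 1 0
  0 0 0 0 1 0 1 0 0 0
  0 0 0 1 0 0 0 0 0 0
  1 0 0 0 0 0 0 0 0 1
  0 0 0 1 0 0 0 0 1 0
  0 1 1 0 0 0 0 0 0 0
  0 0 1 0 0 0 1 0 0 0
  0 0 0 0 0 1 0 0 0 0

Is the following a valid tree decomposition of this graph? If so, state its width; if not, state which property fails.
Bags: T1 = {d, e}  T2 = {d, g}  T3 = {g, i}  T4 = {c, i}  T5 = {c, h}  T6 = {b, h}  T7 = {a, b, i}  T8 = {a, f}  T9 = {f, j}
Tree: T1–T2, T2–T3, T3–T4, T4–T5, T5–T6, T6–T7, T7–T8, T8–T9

A tree decomposition must satisfy three properties: every vertex lies in some bag; for every edge, both endpoints lie together in some bag; and for every vertex, the bags containing it form a connected subtree. Here bags containing vertex i are not connected in the tree, so the decomposition is invalid.

No — bags containing vertex i are not connected in the tree.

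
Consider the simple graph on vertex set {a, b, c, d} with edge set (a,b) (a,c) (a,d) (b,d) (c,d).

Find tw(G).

2

A width-2 tree decomposition is:
Bags: B1 = {a, c, d}  B2 = {a, b, d}
Tree: B1–B2
The largest bag has 3 vertices, giving width 2; this decomposition certifies tw(G) ≤ 2. Conversely, {a, c, d} is a clique of size 3, and the vertices of any clique must share a bag in every tree decomposition; so some bag has ≥ 3 vertices and tw(G) ≥ 2. Combining the bounds, tw(G) = 2.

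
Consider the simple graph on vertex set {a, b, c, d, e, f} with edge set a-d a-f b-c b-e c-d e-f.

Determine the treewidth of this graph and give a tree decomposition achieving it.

Treewidth 2.
One such decomposition:
Bags: B1 = {a, c, d}  B2 = {a, c, f}  B3 = {c, e, f}  B4 = {b, c, e}
Tree: B1–B2, B2–B3, B3–B4

Every bag has size at most 3, so the width is 3 − 1 = 2 and tw(G) ≤ 2. The edges c–d–a–f–e–b–c form a cycle, so G is not a tree and its treewidth is at least 2. Combining the bounds, tw(G) = 2.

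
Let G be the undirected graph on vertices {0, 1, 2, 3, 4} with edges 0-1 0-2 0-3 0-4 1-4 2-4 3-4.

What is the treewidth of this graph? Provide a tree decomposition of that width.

Treewidth 2.
One such decomposition:
Bags: B1 = {0, 2, 4}  B2 = {0, 1, 4}  B3 = {0, 3, 4}
Tree: B1–B2, B1–B3

Each bag holds 3 vertices, so the decomposition has width 2, which upper-bounds the treewidth. Conversely, {0, 1, 4} is a clique of size 3, and the vertices of any clique must share a bag in every tree decomposition; so some bag has ≥ 3 vertices and tw(G) ≥ 2. The upper and lower bounds meet at 2, so that is the treewidth.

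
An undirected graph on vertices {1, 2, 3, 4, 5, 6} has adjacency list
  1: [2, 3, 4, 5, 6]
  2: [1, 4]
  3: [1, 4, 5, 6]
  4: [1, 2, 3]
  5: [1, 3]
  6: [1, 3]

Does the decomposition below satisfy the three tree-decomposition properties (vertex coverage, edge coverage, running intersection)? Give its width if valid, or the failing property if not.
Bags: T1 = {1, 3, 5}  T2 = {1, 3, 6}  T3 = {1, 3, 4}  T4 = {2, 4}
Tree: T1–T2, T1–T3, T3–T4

A tree decomposition must satisfy three properties: every vertex lies in some bag; for every edge, both endpoints lie together in some bag; and for every vertex, the bags containing it form a connected subtree. Here edge (1,2) lies in no bag, so the decomposition is invalid.

No — edge (1,2) lies in no bag.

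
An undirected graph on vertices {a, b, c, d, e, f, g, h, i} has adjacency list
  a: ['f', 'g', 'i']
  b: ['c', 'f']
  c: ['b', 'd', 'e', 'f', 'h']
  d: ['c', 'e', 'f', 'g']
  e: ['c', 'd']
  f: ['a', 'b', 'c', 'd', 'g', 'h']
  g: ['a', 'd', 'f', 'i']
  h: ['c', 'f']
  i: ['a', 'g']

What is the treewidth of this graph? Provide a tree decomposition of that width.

Each bag holds 3 vertices, so the decomposition has width 2, which upper-bounds the treewidth. On the other hand G contains the 3-clique {c, d, e}. A clique must lie in a single bag of any decomposition, so no decomposition can have width below 2. Hence tw(G) = 2 exactly.

Treewidth 2.
One such decomposition:
Bags: B1 = {c, d, f}  B2 = {b, c, f}  B3 = {d, f, g}  B4 = {a, f, g}  B5 = {c, f, h}  B6 = {c, d, e}  B7 = {a, g, i}
Tree: B1–B2, B1–B3, B3–B4, B2–B5, B1–B6, B4–B7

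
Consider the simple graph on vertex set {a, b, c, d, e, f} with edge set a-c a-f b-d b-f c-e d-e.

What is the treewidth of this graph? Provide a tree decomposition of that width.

Treewidth 2.
One such decomposition:
Bags: B1 = {a, c, f}  B2 = {b, c, f}  B3 = {b, c, d}  B4 = {c, d, e}
Tree: B1–B2, B2–B3, B3–B4

The largest bag has 3 vertices, giving width 2; this decomposition certifies tw(G) ≤ 2. Since c–a–f–b–d–e–c is a cycle in G, G is not acyclic. Forests are exactly the graphs of treewidth ≤ 1, so tw(G) ≥ 2. The upper and lower bounds meet at 2, so that is the treewidth.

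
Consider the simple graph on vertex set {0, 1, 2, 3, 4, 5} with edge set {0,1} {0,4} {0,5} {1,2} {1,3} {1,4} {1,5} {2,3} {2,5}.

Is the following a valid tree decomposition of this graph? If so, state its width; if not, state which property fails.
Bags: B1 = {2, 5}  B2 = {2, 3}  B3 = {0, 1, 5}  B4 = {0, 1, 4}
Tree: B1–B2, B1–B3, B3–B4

No — edge (1,2) lies in no bag.

A tree decomposition must satisfy three properties: every vertex lies in some bag; for every edge, both endpoints lie together in some bag; and for every vertex, the bags containing it form a connected subtree. Here edge (1,2) lies in no bag, so the decomposition is invalid.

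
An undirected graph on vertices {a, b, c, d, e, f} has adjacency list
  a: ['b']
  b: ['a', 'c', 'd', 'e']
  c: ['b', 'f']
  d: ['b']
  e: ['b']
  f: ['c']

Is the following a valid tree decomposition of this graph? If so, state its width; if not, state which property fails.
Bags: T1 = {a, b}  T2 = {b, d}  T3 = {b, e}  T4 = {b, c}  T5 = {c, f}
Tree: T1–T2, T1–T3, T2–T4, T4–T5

Every vertex of G appears in some bag (union = {a, b, c, d, e, f}); every edge is covered by a bag; and for each vertex v the set of bags containing v is connected in the bag tree. The decomposition is therefore valid. The largest bag has 2 vertices, so the width is 1.

Yes; width 1.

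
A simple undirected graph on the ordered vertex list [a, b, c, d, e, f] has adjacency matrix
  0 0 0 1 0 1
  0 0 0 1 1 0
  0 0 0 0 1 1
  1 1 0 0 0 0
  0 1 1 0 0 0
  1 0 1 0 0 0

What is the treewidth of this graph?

2

A width-2 tree decomposition is:
Bags: B1 = {a, b, d}  B2 = {a, b, f}  B3 = {b, c, f}  B4 = {b, c, e}
Tree: B1–B2, B2–B3, B3–B4
Every bag has size at most 3, so the width is 3 − 1 = 2 and tw(G) ≤ 2. For the lower bound, G contains the cycle b–d–a–f–c–e–b, so G is not a forest; only forests have treewidth ≤ 1, hence tw(G) ≥ 2. Therefore the treewidth is 2.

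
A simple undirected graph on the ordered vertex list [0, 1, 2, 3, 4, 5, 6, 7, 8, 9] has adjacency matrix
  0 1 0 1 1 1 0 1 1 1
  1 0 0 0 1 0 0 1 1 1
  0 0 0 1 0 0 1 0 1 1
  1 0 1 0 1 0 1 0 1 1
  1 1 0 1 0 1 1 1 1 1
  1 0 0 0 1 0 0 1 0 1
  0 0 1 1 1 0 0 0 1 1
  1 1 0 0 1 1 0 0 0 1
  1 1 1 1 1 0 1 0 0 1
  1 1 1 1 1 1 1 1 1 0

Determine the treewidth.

4

A width-4 tree decomposition is:
Bags: B1 = {0, 4, 5, 7, 9}  B2 = {0, 1, 4, 7, 9}  B3 = {0, 1, 4, 8, 9}  B4 = {0, 3, 4, 8, 9}  B5 = {3, 4, 6, 8, 9}  B6 = {2, 3, 6, 8, 9}
Tree: B1–B2, B2–B3, B3–B4, B4–B5, B5–B6
Each bag holds 5 vertices, so the decomposition has width 4, which upper-bounds the treewidth. On the other hand G contains the 5-clique {2, 3, 6, 8, 9}. A clique must lie in a single bag of any decomposition, so no decomposition can have width below 4. The upper and lower bounds meet at 4, so that is the treewidth.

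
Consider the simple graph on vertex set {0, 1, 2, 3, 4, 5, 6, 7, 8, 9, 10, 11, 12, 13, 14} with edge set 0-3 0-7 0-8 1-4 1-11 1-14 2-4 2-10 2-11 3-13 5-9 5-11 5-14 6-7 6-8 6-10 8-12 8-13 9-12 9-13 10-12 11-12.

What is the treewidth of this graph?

3

A width-3 tree decomposition is:
Bags: B1 = {0, 3, 6, 7}  B2 = {0, 3, 6, 8}  B3 = {3, 6, 8, 13}  B4 = {6, 8, 10, 13}  B5 = {8, 10, 12, 13}  B6 = {9, 10, 12, 13}  B7 = {2, 9, 10, 12}  B8 = {2, 9, 11, 12}  B9 = {2, 5, 9, 11}  B10 = {2, 4, 5, 11}  B11 = {1, 4, 5, 11}  B12 = {1, 4, 5, 14}
Tree: B1–B2, B2–B3, B3–B4, B4–B5, B5–B6, B6–B7, B7–B8, B8–B9, B9–B10, B10–B11, B11–B12
The largest bag has 4 vertices, giving width 3; this decomposition certifies tw(G) ≤ 3. For the lower bound: the 4 vertex sets {0,3,7}, {6}, {8}, {9,10,12,13} are disjoint, each induces a connected subgraph, and every pair is joined by at least one edge of G. Contracting each set to a single vertex therefore yields K_{4} as a minor, and since treewidth is minor-monotone, tw(G) ≥ tw(K_{4}) = 3. Therefore the treewidth is 3.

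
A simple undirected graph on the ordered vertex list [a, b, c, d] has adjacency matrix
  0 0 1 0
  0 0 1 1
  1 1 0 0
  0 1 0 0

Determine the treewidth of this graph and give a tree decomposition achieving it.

Treewidth 1.
Bags: B1 = {b, d}  B2 = {b, c}  B3 = {a, c}
Tree: B1–B2, B2–B3

Every bag has size at most 2, so the width is 2 − 1 = 1 and tw(G) ≤ 1. Any graph with an edge has treewidth ≥ 1, and G has the edge d–b. Combining the bounds, tw(G) = 1.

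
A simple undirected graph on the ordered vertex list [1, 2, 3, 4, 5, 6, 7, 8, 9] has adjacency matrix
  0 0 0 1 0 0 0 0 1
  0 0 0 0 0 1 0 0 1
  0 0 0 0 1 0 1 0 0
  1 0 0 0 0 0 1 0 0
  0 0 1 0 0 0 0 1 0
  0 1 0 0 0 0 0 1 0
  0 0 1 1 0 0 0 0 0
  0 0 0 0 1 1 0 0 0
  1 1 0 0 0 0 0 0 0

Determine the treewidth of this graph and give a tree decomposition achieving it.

Treewidth 2.
One such decomposition:
Bags: B1 = {2, 6, 8}  B2 = {2, 5, 8}  B3 = {2, 3, 5}  B4 = {2, 3, 7}  B5 = {2, 4, 7}  B6 = {1, 2, 4}  B7 = {1, 2, 9}
Tree: B1–B2, B2–B3, B3–B4, B4–B5, B5–B6, B6–B7

Each bag holds 3 vertices, so the decomposition has width 2, which upper-bounds the treewidth. Since 2–6–8–5–3–7–4–1–9–2 is a cycle in G, G is not acyclic. Forests are exactly the graphs of treewidth ≤ 1, so tw(G) ≥ 2. The upper and lower bounds meet at 2, so that is the treewidth.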